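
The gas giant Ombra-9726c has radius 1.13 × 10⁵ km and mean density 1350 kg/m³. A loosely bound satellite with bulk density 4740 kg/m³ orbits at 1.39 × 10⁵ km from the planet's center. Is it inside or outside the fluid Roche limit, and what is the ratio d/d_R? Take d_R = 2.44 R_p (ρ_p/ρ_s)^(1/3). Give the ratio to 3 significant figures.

inside; d/d_R ≈ 0.766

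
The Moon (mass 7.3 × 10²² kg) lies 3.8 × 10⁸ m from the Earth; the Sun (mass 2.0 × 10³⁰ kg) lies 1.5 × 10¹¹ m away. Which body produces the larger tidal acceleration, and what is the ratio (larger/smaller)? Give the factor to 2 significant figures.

The Moon, by a factor of ≈ 2.2

Tidal acceleration ∝ M/d³, so compare M/d³ for each.
The Moon: (7.3 × 10²²) / (3.8 × 10⁸)³ = 1.330 × 10⁻³
The Sun: (2.0 × 10³⁰) / (1.5 × 10¹¹)³ = 5.926 × 10⁻⁴
Ratio (larger/smaller) = 2.2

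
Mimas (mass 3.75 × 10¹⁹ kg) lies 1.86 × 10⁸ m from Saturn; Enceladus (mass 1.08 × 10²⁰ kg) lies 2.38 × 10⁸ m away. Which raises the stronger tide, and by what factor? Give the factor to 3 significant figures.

Tidal acceleration ∝ M/d³, so compare M/d³ for each.
Mimas: (3.75 × 10¹⁹) / (1.86 × 10⁸)³ = 5.828 × 10⁻⁶
Enceladus: (1.08 × 10²⁰) / (2.38 × 10⁸)³ = 8.011 × 10⁻⁶
Ratio (larger/smaller) = 1.37

Enceladus, by a factor of ≈ 1.37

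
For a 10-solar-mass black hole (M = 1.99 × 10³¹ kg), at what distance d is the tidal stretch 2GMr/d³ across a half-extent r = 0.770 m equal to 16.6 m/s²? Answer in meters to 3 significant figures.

4.98 × 10⁶ m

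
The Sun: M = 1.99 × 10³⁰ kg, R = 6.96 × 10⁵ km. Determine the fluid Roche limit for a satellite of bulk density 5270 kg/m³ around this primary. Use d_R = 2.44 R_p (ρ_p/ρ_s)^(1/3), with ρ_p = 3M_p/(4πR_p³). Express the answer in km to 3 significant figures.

1.09 × 10⁶ km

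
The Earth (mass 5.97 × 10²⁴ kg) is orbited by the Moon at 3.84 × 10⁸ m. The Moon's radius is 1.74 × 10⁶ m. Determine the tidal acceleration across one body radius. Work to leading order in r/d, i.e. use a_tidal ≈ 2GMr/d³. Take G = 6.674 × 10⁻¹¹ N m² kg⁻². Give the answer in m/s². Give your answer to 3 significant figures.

a_tidal = 2GMr/d³
        = 2 × (6.674 × 10⁻¹¹) × (5.97 × 10²⁴) × (1.74 × 10⁶) / (3.84 × 10⁸)³
        = 2.45 × 10⁻⁵ m/s²

2.45 × 10⁻⁵ m/s²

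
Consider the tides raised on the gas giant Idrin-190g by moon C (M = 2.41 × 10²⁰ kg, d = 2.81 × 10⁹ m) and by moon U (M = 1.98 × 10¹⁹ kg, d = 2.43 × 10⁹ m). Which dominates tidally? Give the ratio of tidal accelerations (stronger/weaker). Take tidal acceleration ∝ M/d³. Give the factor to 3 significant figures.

Tidal stretch scales as M/d³; compute that for each body.
Moon C: (2.41 × 10²⁰) / (2.81 × 10⁹)³ = 1.086 × 10⁻⁸
Moon U: (1.98 × 10¹⁹) / (2.43 × 10⁹)³ = 1.380 × 10⁻⁹
Ratio (larger/smaller) = 7.87

Moon C, by a factor of ≈ 7.87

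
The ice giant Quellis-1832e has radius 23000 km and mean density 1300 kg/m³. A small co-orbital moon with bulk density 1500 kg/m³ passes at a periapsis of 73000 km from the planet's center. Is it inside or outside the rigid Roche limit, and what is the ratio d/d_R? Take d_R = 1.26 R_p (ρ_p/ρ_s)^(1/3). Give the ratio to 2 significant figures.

d_R = 1.26 × (23000 km) × (1300/1500)^(1/3) = 27630 km
d/d_R = (73000) / (27630) = 2.6
Since d/d_R > 1, the body is outside the Roche limit.

outside; d/d_R ≈ 2.6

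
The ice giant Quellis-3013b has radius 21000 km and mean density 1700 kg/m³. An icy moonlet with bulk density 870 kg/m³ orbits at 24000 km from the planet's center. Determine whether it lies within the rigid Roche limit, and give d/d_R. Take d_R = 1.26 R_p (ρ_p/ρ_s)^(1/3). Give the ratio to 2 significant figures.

d_R = 1.26 × (21000 km) × (1700/870)^(1/3) = 33080 km
d/d_R = (24000) / (33080) = 0.73
Since d/d_R < 1, the body is inside the Roche limit.

inside; d/d_R ≈ 0.73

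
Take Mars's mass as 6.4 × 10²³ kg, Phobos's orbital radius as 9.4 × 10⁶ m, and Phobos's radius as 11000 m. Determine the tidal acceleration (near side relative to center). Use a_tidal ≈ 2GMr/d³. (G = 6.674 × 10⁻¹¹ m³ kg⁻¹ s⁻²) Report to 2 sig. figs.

Since r ≪ d, expand the inverse-square field across one radius to get the leading 2GMr/d³ term.
Δg = 2GMr/d³
   = 2 × (6.674 × 10⁻¹¹) × (6.4 × 10²³) × (11000) / (9.4 × 10⁶)³
   = 1.1 × 10⁻³ m/s²

1.1 × 10⁻³ m/s²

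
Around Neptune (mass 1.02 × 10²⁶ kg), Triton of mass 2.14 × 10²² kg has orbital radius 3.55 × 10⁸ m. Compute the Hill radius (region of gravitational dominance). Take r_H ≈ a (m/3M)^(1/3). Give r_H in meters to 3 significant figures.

r_H ≈ a (m/3M)^(1/3)
    = (3.55 × 10⁸) × (2.14 × 10²² / (3 × 1.02 × 10²⁶))^(1/3)
    = 1.46 × 10⁷ m

1.46 × 10⁷ m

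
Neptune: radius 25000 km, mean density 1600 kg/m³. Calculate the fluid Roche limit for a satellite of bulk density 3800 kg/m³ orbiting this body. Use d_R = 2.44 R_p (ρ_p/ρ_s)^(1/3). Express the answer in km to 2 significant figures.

46000 km

d_R = 2.44 × 25000 km × (1600/3800)^(1/3)
    = 46000 km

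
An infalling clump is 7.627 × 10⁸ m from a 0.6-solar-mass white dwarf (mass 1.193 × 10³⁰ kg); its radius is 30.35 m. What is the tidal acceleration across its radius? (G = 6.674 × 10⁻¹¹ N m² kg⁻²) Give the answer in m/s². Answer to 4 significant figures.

1.089 × 10⁻⁵ m/s²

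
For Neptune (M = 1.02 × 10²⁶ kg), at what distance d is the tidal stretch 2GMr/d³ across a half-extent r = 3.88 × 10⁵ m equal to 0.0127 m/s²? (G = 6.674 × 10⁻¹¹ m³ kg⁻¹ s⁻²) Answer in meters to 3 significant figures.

2GMr/d³ = a_tidal  ⇒  d = (2GMr / a_tidal)^(1/3)
d = (2 × 6.674×10⁻¹¹ × (1.02 × 10²⁶) × (3.88 × 10⁵) / (0.0127))^(1/3)
  = 7.46 × 10⁷ m

7.46 × 10⁷ m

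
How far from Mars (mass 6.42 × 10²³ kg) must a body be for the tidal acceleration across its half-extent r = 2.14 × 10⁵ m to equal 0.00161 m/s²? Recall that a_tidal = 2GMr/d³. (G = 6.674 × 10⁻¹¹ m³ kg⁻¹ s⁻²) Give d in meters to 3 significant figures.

2.25 × 10⁷ m

2GMr/d³ = a_tidal  ⇒  d = (2GMr / a_tidal)^(1/3)
d = (2 × 6.674×10⁻¹¹ × (6.42 × 10²³) × (2.14 × 10⁵) / (0.00161))^(1/3)
  = 2.25 × 10⁷ m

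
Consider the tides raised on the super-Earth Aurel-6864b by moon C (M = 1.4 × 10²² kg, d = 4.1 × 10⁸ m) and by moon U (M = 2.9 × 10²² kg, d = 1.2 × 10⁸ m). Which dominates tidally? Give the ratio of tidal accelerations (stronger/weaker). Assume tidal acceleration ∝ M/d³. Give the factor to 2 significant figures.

Moon U, by a factor of ≈ 83

Tidal stretch scales as M/d³; compute that for each body.
Moon C: (1.4 × 10²²) / (4.1 × 10⁸)³ = 2.031 × 10⁻⁴
Moon U: (2.9 × 10²²) / (1.2 × 10⁸)³ = 1.678 × 10⁻²
Ratio (larger/smaller) = 83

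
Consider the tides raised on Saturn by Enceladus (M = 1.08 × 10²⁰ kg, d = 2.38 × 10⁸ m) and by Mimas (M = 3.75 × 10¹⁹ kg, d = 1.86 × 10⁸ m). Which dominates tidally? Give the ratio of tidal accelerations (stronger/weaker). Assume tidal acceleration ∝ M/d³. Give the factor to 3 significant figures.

Tidal acceleration ∝ M/d³, so compare M/d³ for each.
Enceladus: (1.08 × 10²⁰) / (2.38 × 10⁸)³ = 8.011 × 10⁻⁶
Mimas: (3.75 × 10¹⁹) / (1.86 × 10⁸)³ = 5.828 × 10⁻⁶
Ratio (larger/smaller) = 1.37

Enceladus, by a factor of ≈ 1.37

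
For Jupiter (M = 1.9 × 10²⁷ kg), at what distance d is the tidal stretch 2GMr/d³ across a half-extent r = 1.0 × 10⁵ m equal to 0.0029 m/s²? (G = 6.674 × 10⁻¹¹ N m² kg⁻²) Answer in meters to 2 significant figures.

2GMr/d³ = a_tidal  ⇒  d = (2GMr / a_tidal)^(1/3)
d = (2 × 6.674×10⁻¹¹ × (1.9 × 10²⁷) × (1.0 × 10⁵) / (0.0029))^(1/3)
  = 2.1 × 10⁸ m

2.1 × 10⁸ m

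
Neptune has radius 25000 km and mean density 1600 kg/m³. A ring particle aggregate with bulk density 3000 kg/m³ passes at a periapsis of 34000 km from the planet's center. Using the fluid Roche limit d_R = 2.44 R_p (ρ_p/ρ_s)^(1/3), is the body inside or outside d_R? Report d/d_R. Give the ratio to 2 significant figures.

d_R = 2.44 × (25000 km) × (1600/3000)^(1/3) = 49470 km
d/d_R = (34000) / (49470) = 0.69
Since d/d_R < 1, the body is inside the Roche limit.

inside; d/d_R ≈ 0.69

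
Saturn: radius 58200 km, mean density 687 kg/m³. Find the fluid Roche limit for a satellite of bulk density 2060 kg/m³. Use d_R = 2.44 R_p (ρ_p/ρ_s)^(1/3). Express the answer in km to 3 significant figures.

98500 km

d_R = 2.44 × 58200 km × (687/2060)^(1/3)
    = 98500 km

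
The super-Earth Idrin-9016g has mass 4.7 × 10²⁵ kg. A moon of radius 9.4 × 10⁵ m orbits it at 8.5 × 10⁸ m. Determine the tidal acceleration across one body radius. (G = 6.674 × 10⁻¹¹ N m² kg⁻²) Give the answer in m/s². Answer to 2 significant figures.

Δg = 2GMr/d³
   = 2 × (6.674 × 10⁻¹¹) × (4.7 × 10²⁵) × (9.4 × 10⁵) / (8.5 × 10⁸)³
   = 9.6 × 10⁻⁶ m/s²

9.6 × 10⁻⁶ m/s²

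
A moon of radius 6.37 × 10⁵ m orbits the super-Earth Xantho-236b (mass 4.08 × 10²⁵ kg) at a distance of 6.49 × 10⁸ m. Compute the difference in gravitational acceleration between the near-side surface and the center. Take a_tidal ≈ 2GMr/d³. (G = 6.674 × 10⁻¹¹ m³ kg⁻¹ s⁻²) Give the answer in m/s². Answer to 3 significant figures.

Differencing GM/(d−r)² and GM/d² to first order in r/d gives 2GMr/d³.
a_tidal = 2GMr/d³
        = 2 × (6.674 × 10⁻¹¹) × (4.08 × 10²⁵) × (6.37 × 10⁵) / (6.49 × 10⁸)³
        = 1.27 × 10⁻⁵ m/s²

1.27 × 10⁻⁵ m/s²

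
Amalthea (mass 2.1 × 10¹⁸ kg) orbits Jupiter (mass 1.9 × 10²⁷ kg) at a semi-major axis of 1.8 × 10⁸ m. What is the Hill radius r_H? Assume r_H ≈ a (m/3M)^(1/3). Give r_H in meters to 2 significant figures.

1.3 × 10⁵ m

r_H ≈ a (m/3M)^(1/3)
    = (1.8 × 10⁸) × (2.1 × 10¹⁸ / (3 × 1.9 × 10²⁷))^(1/3)
    = 1.3 × 10⁵ m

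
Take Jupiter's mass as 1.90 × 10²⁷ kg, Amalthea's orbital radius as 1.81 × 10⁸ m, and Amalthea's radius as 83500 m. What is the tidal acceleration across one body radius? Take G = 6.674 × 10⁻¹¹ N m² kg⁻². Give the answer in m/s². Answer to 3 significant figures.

3.57 × 10⁻³ m/s²

Differencing GM/(d−r)² and GM/d² to first order in r/d gives 2GMr/d³.
Δa = 2GMr/d³
   = 2 × (6.674 × 10⁻¹¹) × (1.90 × 10²⁷) × (83500) / (1.81 × 10⁸)³
   = 3.57 × 10⁻³ m/s²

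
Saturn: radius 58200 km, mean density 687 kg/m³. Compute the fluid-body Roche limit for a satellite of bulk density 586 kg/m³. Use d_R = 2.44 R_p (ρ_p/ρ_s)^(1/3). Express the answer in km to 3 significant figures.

1.50 × 10⁵ km

d_R = 2.44 × 58200 km × (687/586)^(1/3)
    = 1.50 × 10⁵ km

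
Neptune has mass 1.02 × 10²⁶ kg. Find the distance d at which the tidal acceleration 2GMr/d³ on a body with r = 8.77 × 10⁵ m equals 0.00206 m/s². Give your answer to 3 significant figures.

1.80 × 10⁸ m

2GMr/d³ = a_tidal  ⇒  d = (2GMr / a_tidal)^(1/3)
d = (2 × 6.674×10⁻¹¹ × (1.02 × 10²⁶) × (8.77 × 10⁵) / (0.00206))^(1/3)
  = 1.80 × 10⁸ m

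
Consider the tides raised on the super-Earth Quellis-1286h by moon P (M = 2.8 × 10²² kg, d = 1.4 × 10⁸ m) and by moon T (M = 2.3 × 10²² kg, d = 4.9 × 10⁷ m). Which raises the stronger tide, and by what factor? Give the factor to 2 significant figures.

Tidal stretch scales as M/d³; compute that for each body.
Moon P: (2.8 × 10²²) / (1.4 × 10⁸)³ = 1.020 × 10⁻²
Moon T: (2.3 × 10²²) / (4.9 × 10⁷)³ = 1.955 × 10⁻¹
Ratio (larger/smaller) = 19

Moon T, by a factor of ≈ 19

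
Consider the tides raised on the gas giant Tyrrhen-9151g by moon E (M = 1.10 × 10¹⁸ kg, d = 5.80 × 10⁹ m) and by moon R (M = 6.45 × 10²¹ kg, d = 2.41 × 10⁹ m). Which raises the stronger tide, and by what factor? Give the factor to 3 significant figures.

Moon R, by a factor of ≈ 81700

Compare M/d³ for the two perturbers:
Moon E: (1.10 × 10¹⁸) / (5.80 × 10⁹)³ = 5.638 × 10⁻¹²
Moon R: (6.45 × 10²¹) / (2.41 × 10⁹)³ = 4.608 × 10⁻⁷
Ratio (larger/smaller) = 81700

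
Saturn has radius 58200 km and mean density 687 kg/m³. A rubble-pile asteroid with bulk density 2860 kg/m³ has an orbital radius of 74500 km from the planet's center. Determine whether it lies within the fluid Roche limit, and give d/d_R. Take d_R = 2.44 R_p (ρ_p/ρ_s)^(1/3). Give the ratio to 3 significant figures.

inside; d/d_R ≈ 0.844

d_R = 2.44 × (58200 km) × (687/2860)^(1/3) = 88280 km
d/d_R = (74500) / (88280) = 0.844
Since d/d_R < 1, the body is inside the Roche limit.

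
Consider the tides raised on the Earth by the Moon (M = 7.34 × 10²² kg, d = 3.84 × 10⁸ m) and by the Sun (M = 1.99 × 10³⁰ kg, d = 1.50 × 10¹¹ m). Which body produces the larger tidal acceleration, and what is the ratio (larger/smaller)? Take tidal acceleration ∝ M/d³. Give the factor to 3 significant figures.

The Moon, by a factor of ≈ 2.20

The tide-raising term goes as M/d³ (the gradient of a 1/d² field).
The Moon: (7.34 × 10²²) / (3.84 × 10⁸)³ = 1.296 × 10⁻³
The Sun: (1.99 × 10³⁰) / (1.50 × 10¹¹)³ = 5.896 × 10⁻⁴
Ratio (larger/smaller) = 2.20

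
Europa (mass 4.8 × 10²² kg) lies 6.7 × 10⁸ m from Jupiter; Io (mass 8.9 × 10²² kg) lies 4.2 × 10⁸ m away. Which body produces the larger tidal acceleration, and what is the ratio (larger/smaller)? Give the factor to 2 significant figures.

Io, by a factor of ≈ 7.5

Tidal acceleration ∝ M/d³, so compare M/d³ for each.
Europa: (4.8 × 10²²) / (6.7 × 10⁸)³ = 1.596 × 10⁻⁴
Io: (8.9 × 10²²) / (4.2 × 10⁸)³ = 1.201 × 10⁻³
Ratio (larger/smaller) = 7.5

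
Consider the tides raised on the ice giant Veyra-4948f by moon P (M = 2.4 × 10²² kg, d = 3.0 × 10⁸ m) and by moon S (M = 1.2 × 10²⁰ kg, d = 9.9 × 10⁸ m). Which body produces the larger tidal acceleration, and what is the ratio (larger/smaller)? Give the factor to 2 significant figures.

Moon P, by a factor of ≈ 7200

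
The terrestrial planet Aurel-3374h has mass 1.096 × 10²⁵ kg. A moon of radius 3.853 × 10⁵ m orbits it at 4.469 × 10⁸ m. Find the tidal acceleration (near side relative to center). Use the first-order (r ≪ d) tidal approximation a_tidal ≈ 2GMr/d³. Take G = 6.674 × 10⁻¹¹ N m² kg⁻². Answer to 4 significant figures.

Δa = 2GMr/d³
   = 2 × (6.674 × 10⁻¹¹) × (1.096 × 10²⁵) × (3.853 × 10⁵) / (4.469 × 10⁸)³
   = 6.315 × 10⁻⁶ m/s²

6.315 × 10⁻⁶ m/s²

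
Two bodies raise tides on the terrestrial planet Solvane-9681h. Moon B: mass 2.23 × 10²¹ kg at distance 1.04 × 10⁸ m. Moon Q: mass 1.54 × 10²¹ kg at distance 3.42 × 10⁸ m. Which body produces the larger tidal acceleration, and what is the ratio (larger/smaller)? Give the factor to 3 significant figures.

Moon B, by a factor of ≈ 51.5

Compare M/d³ for the two perturbers:
Moon B: (2.23 × 10²¹) / (1.04 × 10⁸)³ = 1.982 × 10⁻³
Moon Q: (1.54 × 10²¹) / (3.42 × 10⁸)³ = 3.850 × 10⁻⁵
Ratio (larger/smaller) = 51.5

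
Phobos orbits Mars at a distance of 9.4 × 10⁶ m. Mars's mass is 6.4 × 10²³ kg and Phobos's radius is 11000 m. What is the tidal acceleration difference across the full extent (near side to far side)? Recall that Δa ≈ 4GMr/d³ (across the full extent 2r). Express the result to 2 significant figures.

2.3 × 10⁻³ m/s²

Δa = 4GMr/d³
   = 4 × (6.674 × 10⁻¹¹) × (6.4 × 10²³) × (11000) / (9.4 × 10⁶)³
   = 2.3 × 10⁻³ m/s²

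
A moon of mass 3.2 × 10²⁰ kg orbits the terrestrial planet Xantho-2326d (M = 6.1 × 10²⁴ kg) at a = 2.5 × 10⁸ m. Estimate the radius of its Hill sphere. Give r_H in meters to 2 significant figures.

6.5 × 10⁶ m

r_H ≈ a (m/3M)^(1/3)
    = (2.5 × 10⁸) × (3.2 × 10²⁰ / (3 × 6.1 × 10²⁴))^(1/3)
    = 6.5 × 10⁶ m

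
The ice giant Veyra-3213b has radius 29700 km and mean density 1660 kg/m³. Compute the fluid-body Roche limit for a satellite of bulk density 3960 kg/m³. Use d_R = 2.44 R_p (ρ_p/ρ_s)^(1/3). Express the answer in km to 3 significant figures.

54200 km

d_R = 2.44 × 29700 km × (1660/3960)^(1/3)
    = 54200 km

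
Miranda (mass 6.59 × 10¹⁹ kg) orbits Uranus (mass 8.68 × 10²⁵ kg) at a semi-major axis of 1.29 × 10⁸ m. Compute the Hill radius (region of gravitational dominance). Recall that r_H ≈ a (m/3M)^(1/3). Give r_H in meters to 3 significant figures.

8.16 × 10⁵ m

r_H ≈ a (m/3M)^(1/3)
    = (1.29 × 10⁸) × (6.59 × 10¹⁹ / (3 × 8.68 × 10²⁵))^(1/3)
    = 8.16 × 10⁵ m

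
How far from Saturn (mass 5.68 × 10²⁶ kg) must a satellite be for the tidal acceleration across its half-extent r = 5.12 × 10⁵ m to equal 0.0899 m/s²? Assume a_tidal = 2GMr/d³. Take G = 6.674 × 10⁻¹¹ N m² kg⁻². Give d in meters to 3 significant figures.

7.56 × 10⁷ m

2GMr/d³ = a_tidal  ⇒  d = (2GMr / a_tidal)^(1/3)
d = (2 × 6.674×10⁻¹¹ × (5.68 × 10²⁶) × (5.12 × 10⁵) / (0.0899))^(1/3)
  = 7.56 × 10⁷ m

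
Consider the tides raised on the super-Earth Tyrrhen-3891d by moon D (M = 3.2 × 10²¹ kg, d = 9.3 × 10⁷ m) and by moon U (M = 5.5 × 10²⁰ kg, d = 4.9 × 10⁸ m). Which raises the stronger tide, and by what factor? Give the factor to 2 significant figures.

Tidal stretch scales as M/d³; compute that for each body.
Moon D: (3.2 × 10²¹) / (9.3 × 10⁷)³ = 3.978 × 10⁻³
Moon U: (5.5 × 10²⁰) / (4.9 × 10⁸)³ = 4.675 × 10⁻⁶
Ratio (larger/smaller) = 850

Moon D, by a factor of ≈ 850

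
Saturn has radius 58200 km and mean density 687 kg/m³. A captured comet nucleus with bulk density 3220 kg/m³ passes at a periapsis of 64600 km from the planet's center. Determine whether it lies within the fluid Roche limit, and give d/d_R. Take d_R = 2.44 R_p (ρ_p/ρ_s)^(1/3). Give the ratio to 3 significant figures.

inside; d/d_R ≈ 0.761

d_R = 2.44 × (58200 km) × (687/3220)^(1/3) = 84860 km
d/d_R = (64600) / (84860) = 0.761
Since d/d_R < 1, the body is inside the Roche limit.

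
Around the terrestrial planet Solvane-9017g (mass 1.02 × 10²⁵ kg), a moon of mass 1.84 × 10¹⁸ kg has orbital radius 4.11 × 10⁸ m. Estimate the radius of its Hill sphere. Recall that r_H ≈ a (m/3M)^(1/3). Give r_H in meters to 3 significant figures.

r_H ≈ a (m/3M)^(1/3)
    = (4.11 × 10⁸) × (1.84 × 10¹⁸ / (3 × 1.02 × 10²⁵))^(1/3)
    = 1.61 × 10⁶ m

1.61 × 10⁶ m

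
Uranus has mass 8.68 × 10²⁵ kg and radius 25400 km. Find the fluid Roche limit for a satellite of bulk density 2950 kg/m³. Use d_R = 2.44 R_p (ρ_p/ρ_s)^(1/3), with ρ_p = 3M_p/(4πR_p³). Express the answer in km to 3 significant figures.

ρ_p = 3M_p/(4πR_p³) = 3 × (8.68 × 10²⁵) / (4π × (2.54 × 10⁷ m)³) = 1260 kg/m³
d_R = 2.44 × 25400 km × (1260/2950)^(1/3)
    = 46700 km

46700 km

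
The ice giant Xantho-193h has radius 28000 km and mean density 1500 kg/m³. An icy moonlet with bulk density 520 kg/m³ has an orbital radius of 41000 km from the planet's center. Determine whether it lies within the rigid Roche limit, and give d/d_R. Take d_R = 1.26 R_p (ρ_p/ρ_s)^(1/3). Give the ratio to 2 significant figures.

d_R = 1.26 × (28000 km) × (1500/520)^(1/3) = 50220 km
d/d_R = (41000) / (50220) = 0.82
Since d/d_R < 1, the body is inside the Roche limit.

inside; d/d_R ≈ 0.82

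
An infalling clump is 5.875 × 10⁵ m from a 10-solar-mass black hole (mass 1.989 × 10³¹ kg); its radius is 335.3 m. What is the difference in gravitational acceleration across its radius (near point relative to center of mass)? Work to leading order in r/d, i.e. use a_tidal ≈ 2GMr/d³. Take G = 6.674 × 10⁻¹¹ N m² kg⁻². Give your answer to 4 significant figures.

Δg = 2GMr/d³
   = 2 × (6.674 × 10⁻¹¹) × (1.989 × 10³¹) × (335.3) / (5.875 × 10⁵)³
   = 4.390 × 10⁶ m/s²

4.390 × 10⁶ m/s²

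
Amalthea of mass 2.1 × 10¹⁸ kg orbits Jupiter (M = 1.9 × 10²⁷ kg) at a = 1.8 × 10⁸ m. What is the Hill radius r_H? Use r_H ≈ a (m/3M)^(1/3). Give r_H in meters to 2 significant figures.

1.3 × 10⁵ m

r_H ≈ a (m/3M)^(1/3)
    = (1.8 × 10⁸) × (2.1 × 10¹⁸ / (3 × 1.9 × 10²⁷))^(1/3)
    = 1.3 × 10⁵ m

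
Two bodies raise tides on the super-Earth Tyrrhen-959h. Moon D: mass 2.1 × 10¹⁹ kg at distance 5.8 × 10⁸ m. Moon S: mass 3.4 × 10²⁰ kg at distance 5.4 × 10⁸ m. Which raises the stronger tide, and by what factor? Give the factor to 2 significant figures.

Tidal stretch scales as M/d³; compute that for each body.
Moon D: (2.1 × 10¹⁹) / (5.8 × 10⁸)³ = 1.076 × 10⁻⁷
Moon S: (3.4 × 10²⁰) / (5.4 × 10⁸)³ = 2.159 × 10⁻⁶
Ratio (larger/smaller) = 20

Moon S, by a factor of ≈ 20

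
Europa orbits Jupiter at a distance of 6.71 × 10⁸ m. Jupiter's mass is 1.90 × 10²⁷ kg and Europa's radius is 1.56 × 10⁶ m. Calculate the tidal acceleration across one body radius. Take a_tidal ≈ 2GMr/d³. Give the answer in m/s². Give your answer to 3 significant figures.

1.31 × 10⁻³ m/s²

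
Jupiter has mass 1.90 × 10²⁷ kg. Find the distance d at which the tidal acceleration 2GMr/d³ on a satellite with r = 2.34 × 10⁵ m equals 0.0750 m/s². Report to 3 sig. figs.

9.25 × 10⁷ m

2GMr/d³ = a_tidal  ⇒  d = (2GMr / a_tidal)^(1/3)
d = (2 × 6.674×10⁻¹¹ × (1.90 × 10²⁷) × (2.34 × 10⁵) / (0.0750))^(1/3)
  = 9.25 × 10⁷ m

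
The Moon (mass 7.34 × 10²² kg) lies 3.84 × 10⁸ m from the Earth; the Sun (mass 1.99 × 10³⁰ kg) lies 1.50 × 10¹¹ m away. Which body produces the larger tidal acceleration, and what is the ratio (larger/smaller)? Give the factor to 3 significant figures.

The tide-raising term goes as M/d³ (the gradient of a 1/d² field).
The Moon: (7.34 × 10²²) / (3.84 × 10⁸)³ = 1.296 × 10⁻³
The Sun: (1.99 × 10³⁰) / (1.50 × 10¹¹)³ = 5.896 × 10⁻⁴
Ratio (larger/smaller) = 2.20

The Moon, by a factor of ≈ 2.20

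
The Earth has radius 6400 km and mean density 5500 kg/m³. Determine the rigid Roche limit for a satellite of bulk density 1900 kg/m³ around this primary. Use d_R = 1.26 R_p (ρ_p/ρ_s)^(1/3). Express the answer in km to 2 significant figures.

11000 km

d_R = 1.26 × 6400 km × (5500/1900)^(1/3)
    = 11000 km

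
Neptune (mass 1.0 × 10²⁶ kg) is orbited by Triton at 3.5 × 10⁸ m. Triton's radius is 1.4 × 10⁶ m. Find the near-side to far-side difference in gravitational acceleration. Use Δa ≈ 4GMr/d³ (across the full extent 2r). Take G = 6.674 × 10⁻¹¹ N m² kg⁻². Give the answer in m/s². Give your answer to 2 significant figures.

Δg = 4GMr/d³
   = 4 × (6.674 × 10⁻¹¹) × (1.0 × 10²⁶) × (1.4 × 10⁶) / (3.5 × 10⁸)³
   = 8.7 × 10⁻⁴ m/s²

8.7 × 10⁻⁴ m/s²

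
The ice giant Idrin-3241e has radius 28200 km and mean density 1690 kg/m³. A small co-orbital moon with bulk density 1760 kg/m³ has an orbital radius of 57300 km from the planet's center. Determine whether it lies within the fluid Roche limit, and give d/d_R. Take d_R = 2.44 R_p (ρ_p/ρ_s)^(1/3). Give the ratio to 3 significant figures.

inside; d/d_R ≈ 0.844

d_R = 2.44 × (28200 km) × (1690/1760)^(1/3) = 67880 km
d/d_R = (57300) / (67880) = 0.844
Since d/d_R < 1, the body is inside the Roche limit.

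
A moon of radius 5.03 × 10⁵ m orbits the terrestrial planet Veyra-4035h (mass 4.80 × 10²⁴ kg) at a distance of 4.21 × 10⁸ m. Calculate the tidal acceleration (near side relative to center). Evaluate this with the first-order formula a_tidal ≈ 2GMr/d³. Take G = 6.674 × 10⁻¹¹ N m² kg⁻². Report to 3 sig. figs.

Δg = 2GMr/d³
   = 2 × (6.674 × 10⁻¹¹) × (4.80 × 10²⁴) × (5.03 × 10⁵) / (4.21 × 10⁸)³
   = 4.32 × 10⁻⁶ m/s²

4.32 × 10⁻⁶ m/s²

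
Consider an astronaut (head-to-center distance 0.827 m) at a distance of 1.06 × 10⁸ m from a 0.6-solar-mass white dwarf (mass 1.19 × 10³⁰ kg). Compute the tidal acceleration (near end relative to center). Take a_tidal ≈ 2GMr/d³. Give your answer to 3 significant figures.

1.10 × 10⁻⁴ m/s²

a_tidal = 2GMr/d³
        = 2 × (6.674 × 10⁻¹¹) × (1.19 × 10³⁰) × (0.827) / (1.06 × 10⁸)³
        = 1.10 × 10⁻⁴ m/s²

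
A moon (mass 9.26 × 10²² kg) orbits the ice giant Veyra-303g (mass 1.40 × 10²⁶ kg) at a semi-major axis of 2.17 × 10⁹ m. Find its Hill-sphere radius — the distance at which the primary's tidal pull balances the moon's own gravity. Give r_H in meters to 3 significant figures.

1.31 × 10⁸ m

r_H ≈ a (m/3M)^(1/3)
    = (2.17 × 10⁹) × (9.26 × 10²² / (3 × 1.40 × 10²⁶))^(1/3)
    = 1.31 × 10⁸ m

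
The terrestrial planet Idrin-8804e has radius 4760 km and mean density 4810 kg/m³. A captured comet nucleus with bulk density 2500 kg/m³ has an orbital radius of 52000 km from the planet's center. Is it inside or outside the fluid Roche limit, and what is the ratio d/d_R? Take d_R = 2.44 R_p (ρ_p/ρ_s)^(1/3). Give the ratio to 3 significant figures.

d_R = 2.44 × (4760 km) × (4810/2500)^(1/3) = 14450 km
d/d_R = (52000) / (14450) = 3.60
Since d/d_R > 1, the body is outside the Roche limit.

outside; d/d_R ≈ 3.60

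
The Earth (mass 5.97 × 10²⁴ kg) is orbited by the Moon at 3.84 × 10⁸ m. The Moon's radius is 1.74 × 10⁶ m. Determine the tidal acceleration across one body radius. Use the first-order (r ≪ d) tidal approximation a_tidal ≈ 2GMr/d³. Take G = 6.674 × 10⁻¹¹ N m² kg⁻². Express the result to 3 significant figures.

2.45 × 10⁻⁵ m/s²

a_tidal = 2GMr/d³
        = 2 × (6.674 × 10⁻¹¹) × (5.97 × 10²⁴) × (1.74 × 10⁶) / (3.84 × 10⁸)³
        = 2.45 × 10⁻⁵ m/s²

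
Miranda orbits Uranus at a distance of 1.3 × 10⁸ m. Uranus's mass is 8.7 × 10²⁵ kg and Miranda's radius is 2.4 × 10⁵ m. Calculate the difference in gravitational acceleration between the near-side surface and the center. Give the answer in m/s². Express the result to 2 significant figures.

1.3 × 10⁻³ m/s²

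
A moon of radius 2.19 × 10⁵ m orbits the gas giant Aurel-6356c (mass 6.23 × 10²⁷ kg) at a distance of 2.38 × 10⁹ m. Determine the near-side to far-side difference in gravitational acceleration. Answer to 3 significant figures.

2.70 × 10⁻⁵ m/s²

a_tidal = 4GMr/d³
        = 4 × (6.674 × 10⁻¹¹) × (6.23 × 10²⁷) × (2.19 × 10⁵) / (2.38 × 10⁹)³
        = 2.70 × 10⁻⁵ m/s²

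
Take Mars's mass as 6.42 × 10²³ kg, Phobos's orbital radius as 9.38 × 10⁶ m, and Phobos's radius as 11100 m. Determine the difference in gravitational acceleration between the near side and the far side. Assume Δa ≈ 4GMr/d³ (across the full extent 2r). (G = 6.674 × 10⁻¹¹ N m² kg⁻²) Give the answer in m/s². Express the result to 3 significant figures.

Differencing GM/(d−r)² and GM/(d+r)² to first order in r/d gives 4GMr/d³.
a_tidal = 4GMr/d³
        = 4 × (6.674 × 10⁻¹¹) × (6.42 × 10²³) × (11100) / (9.38 × 10⁶)³
        = 2.31 × 10⁻³ m/s²

2.31 × 10⁻³ m/s²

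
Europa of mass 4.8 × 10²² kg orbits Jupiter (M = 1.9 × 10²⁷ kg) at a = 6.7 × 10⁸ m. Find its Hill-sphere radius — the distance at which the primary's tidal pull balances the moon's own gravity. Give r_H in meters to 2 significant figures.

1.4 × 10⁷ m

r_H ≈ a (m/3M)^(1/3)
    = (6.7 × 10⁸) × (4.8 × 10²² / (3 × 1.9 × 10²⁷))^(1/3)
    = 1.4 × 10⁷ m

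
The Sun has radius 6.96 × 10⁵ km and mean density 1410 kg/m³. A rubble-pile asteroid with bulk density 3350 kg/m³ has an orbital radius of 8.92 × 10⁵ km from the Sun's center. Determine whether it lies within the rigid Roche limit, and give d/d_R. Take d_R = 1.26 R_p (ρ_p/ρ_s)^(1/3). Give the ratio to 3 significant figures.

d_R = 1.26 × (6.96 × 10⁵ km) × (1410/3350)^(1/3) = 6.572 × 10⁵ km
d/d_R = (8.92 × 10⁵) / (6.572 × 10⁵) = 1.36
Since d/d_R > 1, the body is outside the Roche limit.

outside; d/d_R ≈ 1.36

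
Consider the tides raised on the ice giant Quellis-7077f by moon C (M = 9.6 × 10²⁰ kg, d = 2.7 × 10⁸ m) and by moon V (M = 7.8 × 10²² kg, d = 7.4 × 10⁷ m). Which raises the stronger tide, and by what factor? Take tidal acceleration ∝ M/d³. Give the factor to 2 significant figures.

Compare M/d³ for the two perturbers:
Moon C: (9.6 × 10²⁰) / (2.7 × 10⁸)³ = 4.877 × 10⁻⁵
Moon V: (7.8 × 10²²) / (7.4 × 10⁷)³ = 1.925 × 10⁻¹
Ratio (larger/smaller) = 3900

Moon V, by a factor of ≈ 3900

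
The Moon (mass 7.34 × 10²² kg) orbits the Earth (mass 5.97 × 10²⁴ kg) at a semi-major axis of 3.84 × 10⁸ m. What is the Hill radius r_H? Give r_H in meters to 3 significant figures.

6.15 × 10⁷ m

r_H ≈ a (m/3M)^(1/3)
    = (3.84 × 10⁸) × (7.34 × 10²² / (3 × 5.97 × 10²⁴))^(1/3)
    = 6.15 × 10⁷ m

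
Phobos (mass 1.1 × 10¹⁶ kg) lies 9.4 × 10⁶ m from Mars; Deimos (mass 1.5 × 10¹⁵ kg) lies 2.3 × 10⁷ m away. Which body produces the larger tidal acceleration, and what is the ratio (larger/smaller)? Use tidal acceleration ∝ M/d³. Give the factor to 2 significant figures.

Tidal acceleration ∝ M/d³, so compare M/d³ for each.
Phobos: (1.1 × 10¹⁶) / (9.4 × 10⁶)³ = 1.324 × 10⁻⁵
Deimos: (1.5 × 10¹⁵) / (2.3 × 10⁷)³ = 1.233 × 10⁻⁷
Ratio (larger/smaller) = 110

Phobos, by a factor of ≈ 110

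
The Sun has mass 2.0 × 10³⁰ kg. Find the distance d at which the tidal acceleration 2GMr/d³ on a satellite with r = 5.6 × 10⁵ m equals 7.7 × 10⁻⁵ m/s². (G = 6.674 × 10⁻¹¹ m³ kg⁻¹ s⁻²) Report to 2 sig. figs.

2GMr/d³ = a_tidal  ⇒  d = (2GMr / a_tidal)^(1/3)
d = (2 × 6.674×10⁻¹¹ × (2.0 × 10³⁰) × (5.6 × 10⁵) / (7.7 × 10⁻⁵))^(1/3)
  = 1.2 × 10¹⁰ m

1.2 × 10¹⁰ m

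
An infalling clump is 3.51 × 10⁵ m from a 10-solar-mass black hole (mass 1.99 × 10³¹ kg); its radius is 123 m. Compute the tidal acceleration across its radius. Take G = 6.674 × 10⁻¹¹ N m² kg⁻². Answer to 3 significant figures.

7.56 × 10⁶ m/s²

Δa = 2GMr/d³
   = 2 × (6.674 × 10⁻¹¹) × (1.99 × 10³¹) × (123) / (3.51 × 10⁵)³
   = 7.56 × 10⁶ m/s²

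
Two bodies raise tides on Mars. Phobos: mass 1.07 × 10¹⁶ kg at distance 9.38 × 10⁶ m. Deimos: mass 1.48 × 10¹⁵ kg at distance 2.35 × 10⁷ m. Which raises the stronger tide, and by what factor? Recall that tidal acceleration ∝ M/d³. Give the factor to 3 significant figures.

The tide-raising term goes as M/d³ (the gradient of a 1/d² field).
Phobos: (1.07 × 10¹⁶) / (9.38 × 10⁶)³ = 1.297 × 10⁻⁵
Deimos: (1.48 × 10¹⁵) / (2.35 × 10⁷)³ = 1.140 × 10⁻⁷
Ratio (larger/smaller) = 114

Phobos, by a factor of ≈ 114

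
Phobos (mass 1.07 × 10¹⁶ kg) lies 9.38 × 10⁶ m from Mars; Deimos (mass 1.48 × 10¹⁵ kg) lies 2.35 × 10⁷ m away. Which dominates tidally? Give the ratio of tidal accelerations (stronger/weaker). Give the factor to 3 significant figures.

Phobos, by a factor of ≈ 114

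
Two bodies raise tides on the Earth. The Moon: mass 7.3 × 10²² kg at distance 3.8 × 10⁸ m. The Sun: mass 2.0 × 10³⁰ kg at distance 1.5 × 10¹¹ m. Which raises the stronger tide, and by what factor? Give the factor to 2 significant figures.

The Moon, by a factor of ≈ 2.2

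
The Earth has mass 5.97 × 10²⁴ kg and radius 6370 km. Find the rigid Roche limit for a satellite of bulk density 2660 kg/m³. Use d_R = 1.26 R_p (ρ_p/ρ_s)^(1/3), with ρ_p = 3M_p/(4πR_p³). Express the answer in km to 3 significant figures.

10200 km

ρ_p = 3M_p/(4πR_p³) = 3 × (5.97 × 10²⁴) / (4π × (6.37 × 10⁶ m)³) = 5510 kg/m³
d_R = 1.26 × 6370 km × (5510/2660)^(1/3)
    = 10200 km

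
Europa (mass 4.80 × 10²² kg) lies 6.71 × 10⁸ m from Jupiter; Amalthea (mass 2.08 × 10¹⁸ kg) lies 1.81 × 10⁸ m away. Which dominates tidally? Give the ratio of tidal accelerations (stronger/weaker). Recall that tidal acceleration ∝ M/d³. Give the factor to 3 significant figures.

Europa, by a factor of ≈ 453

Compare M/d³ for the two perturbers:
Europa: (4.80 × 10²²) / (6.71 × 10⁸)³ = 1.589 × 10⁻⁴
Amalthea: (2.08 × 10¹⁸) / (1.81 × 10⁸)³ = 3.508 × 10⁻⁷
Ratio (larger/smaller) = 453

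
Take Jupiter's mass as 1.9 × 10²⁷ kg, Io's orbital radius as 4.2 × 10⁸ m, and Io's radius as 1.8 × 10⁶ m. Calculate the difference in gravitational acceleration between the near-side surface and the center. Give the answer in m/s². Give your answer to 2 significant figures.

6.2 × 10⁻³ m/s²

Differencing GM/(d−r)² and GM/d² to first order in r/d gives 2GMr/d³.
a_tidal = 2GMr/d³
        = 2 × (6.674 × 10⁻¹¹) × (1.9 × 10²⁷) × (1.8 × 10⁶) / (4.2 × 10⁸)³
        = 6.2 × 10⁻³ m/s²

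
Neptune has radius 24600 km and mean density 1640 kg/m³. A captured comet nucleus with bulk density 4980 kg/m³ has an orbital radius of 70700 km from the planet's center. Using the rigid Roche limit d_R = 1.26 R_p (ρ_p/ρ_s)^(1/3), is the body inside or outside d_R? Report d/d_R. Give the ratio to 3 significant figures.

outside; d/d_R ≈ 3.30

d_R = 1.26 × (24600 km) × (1640/4980)^(1/3) = 21400 km
d/d_R = (70700) / (21400) = 3.30
Since d/d_R > 1, the body is outside the Roche limit.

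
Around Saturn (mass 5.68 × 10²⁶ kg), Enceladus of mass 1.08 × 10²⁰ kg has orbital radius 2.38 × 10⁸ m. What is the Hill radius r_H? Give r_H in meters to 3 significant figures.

r_H ≈ a (m/3M)^(1/3)
    = (2.38 × 10⁸) × (1.08 × 10²⁰ / (3 × 5.68 × 10²⁶))^(1/3)
    = 9.49 × 10⁵ m

9.49 × 10⁵ m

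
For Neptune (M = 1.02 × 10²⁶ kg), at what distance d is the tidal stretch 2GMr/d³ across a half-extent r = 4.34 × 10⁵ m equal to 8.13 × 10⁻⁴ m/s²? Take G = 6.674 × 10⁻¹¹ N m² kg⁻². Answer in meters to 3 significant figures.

1.94 × 10⁸ m

2GMr/d³ = a_tidal  ⇒  d = (2GMr / a_tidal)^(1/3)
d = (2 × 6.674×10⁻¹¹ × (1.02 × 10²⁶) × (4.34 × 10⁵) / (8.13 × 10⁻⁴))^(1/3)
  = 1.94 × 10⁸ m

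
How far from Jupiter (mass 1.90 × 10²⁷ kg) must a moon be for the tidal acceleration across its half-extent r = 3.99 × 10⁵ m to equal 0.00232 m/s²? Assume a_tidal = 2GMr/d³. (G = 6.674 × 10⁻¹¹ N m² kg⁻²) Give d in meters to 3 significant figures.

3.52 × 10⁸ m

2GMr/d³ = a_tidal  ⇒  d = (2GMr / a_tidal)^(1/3)
d = (2 × 6.674×10⁻¹¹ × (1.90 × 10²⁷) × (3.99 × 10⁵) / (0.00232))^(1/3)
  = 3.52 × 10⁸ m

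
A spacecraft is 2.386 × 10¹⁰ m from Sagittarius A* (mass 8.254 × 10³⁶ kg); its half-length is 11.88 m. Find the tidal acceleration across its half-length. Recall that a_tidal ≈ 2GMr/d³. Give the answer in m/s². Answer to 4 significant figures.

9.636 × 10⁻⁴ m/s²

a_tidal = 2GMr/d³
        = 2 × (6.674 × 10⁻¹¹) × (8.254 × 10³⁶) × (11.88) / (2.386 × 10¹⁰)³
        = 9.636 × 10⁻⁴ m/s²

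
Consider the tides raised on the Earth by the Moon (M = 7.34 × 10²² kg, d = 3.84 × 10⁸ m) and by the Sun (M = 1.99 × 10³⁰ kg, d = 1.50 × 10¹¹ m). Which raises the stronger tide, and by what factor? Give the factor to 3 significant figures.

The Moon, by a factor of ≈ 2.20

Compare M/d³ for the two perturbers:
The Moon: (7.34 × 10²²) / (3.84 × 10⁸)³ = 1.296 × 10⁻³
The Sun: (1.99 × 10³⁰) / (1.50 × 10¹¹)³ = 5.896 × 10⁻⁴
Ratio (larger/smaller) = 2.20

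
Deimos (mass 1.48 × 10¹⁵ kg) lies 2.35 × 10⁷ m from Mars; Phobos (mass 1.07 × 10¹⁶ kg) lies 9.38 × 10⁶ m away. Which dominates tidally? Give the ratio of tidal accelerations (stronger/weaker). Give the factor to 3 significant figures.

Phobos, by a factor of ≈ 114

Tidal stretch scales as M/d³; compute that for each body.
Deimos: (1.48 × 10¹⁵) / (2.35 × 10⁷)³ = 1.140 × 10⁻⁷
Phobos: (1.07 × 10¹⁶) / (9.38 × 10⁶)³ = 1.297 × 10⁻⁵
Ratio (larger/smaller) = 114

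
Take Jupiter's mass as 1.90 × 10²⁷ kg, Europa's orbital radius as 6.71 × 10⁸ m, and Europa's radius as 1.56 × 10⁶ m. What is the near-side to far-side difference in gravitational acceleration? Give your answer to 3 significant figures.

2.62 × 10⁻³ m/s²

Δg = 4GMr/d³
   = 4 × (6.674 × 10⁻¹¹) × (1.90 × 10²⁷) × (1.56 × 10⁶) / (6.71 × 10⁸)³
   = 2.62 × 10⁻³ m/s²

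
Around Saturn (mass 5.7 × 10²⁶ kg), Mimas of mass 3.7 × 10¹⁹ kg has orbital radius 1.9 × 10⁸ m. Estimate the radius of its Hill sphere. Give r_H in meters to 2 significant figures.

r_H ≈ a (m/3M)^(1/3)
    = (1.9 × 10⁸) × (3.7 × 10¹⁹ / (3 × 5.7 × 10²⁶))^(1/3)
    = 5.3 × 10⁵ m

5.3 × 10⁵ m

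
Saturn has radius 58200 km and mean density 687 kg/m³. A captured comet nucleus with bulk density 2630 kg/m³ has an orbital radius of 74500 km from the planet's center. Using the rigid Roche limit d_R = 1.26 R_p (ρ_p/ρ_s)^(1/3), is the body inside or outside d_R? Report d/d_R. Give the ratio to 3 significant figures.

d_R = 1.26 × (58200 km) × (687/2630)^(1/3) = 46880 km
d/d_R = (74500) / (46880) = 1.59
Since d/d_R > 1, the body is outside the Roche limit.

outside; d/d_R ≈ 1.59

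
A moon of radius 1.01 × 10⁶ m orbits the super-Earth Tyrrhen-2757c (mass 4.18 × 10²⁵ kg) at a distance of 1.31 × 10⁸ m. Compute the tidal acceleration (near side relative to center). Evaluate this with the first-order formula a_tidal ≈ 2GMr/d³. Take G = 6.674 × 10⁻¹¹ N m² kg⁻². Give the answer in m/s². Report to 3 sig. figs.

Differencing GM/(d−r)² and GM/d² to first order in r/d gives 2GMr/d³.
Δa = 2GMr/d³
   = 2 × (6.674 × 10⁻¹¹) × (4.18 × 10²⁵) × (1.01 × 10⁶) / (1.31 × 10⁸)³
   = 2.51 × 10⁻³ m/s²

2.51 × 10⁻³ m/s²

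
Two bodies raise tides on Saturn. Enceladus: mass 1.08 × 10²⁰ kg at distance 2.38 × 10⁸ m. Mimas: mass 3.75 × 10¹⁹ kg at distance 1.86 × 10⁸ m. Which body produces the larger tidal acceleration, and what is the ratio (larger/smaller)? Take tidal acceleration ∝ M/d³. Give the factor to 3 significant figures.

Enceladus, by a factor of ≈ 1.37

Compare M/d³ for the two perturbers:
Enceladus: (1.08 × 10²⁰) / (2.38 × 10⁸)³ = 8.011 × 10⁻⁶
Mimas: (3.75 × 10¹⁹) / (1.86 × 10⁸)³ = 5.828 × 10⁻⁶
Ratio (larger/smaller) = 1.37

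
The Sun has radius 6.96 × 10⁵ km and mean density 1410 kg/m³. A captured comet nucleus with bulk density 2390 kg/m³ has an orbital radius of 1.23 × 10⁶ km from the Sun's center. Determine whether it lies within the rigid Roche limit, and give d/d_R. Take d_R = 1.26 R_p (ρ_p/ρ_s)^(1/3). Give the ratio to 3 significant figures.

d_R = 1.26 × (6.96 × 10⁵ km) × (1410/2390)^(1/3) = 7.355 × 10⁵ km
d/d_R = (1.23 × 10⁶) / (7.355 × 10⁵) = 1.67
Since d/d_R > 1, the body is outside the Roche limit.

outside; d/d_R ≈ 1.67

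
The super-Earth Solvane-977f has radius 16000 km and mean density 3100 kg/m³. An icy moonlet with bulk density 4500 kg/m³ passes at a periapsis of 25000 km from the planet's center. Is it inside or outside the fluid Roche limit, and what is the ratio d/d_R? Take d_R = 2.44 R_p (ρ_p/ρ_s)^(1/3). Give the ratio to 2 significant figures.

d_R = 2.44 × (16000 km) × (3100/4500)^(1/3) = 34480 km
d/d_R = (25000) / (34480) = 0.73
Since d/d_R < 1, the body is inside the Roche limit.

inside; d/d_R ≈ 0.73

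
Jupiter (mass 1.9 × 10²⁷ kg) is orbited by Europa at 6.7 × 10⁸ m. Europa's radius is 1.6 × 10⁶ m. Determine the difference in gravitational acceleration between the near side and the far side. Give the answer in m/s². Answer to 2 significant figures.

2.7 × 10⁻³ m/s²

Δa = 4GMr/d³
   = 4 × (6.674 × 10⁻¹¹) × (1.9 × 10²⁷) × (1.6 × 10⁶) / (6.7 × 10⁸)³
   = 2.7 × 10⁻³ m/s²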